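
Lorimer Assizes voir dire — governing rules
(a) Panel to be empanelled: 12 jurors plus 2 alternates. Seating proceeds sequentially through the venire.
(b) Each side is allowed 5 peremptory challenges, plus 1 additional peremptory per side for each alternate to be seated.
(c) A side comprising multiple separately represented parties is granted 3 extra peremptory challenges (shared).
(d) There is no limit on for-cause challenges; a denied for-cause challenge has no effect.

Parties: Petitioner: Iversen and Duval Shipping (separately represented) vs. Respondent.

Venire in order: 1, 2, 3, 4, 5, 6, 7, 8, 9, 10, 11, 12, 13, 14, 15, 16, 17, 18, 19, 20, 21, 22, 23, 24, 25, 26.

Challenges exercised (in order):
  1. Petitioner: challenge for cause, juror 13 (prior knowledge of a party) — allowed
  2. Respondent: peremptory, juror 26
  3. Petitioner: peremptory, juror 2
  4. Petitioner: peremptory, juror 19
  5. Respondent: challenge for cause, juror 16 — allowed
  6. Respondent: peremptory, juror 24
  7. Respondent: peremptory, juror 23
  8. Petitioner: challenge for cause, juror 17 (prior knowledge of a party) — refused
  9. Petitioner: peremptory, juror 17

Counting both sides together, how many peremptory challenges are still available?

Petitioner allotment: 5 base + 1 × 2 alternates + 3 multi-party = 10. Respondent allotment: 5 base + 1 × 2 alternates = 7.
Petitioner peremptories used: #2, #19, #17 — 3 (for-cause on #13, #17 don't count).
Respondent peremptories used: #26, #24, #23 — 3 (the for-cause on #16 doesn't count).
Remaining: (10 − 3) + (7 − 3) = 11.

11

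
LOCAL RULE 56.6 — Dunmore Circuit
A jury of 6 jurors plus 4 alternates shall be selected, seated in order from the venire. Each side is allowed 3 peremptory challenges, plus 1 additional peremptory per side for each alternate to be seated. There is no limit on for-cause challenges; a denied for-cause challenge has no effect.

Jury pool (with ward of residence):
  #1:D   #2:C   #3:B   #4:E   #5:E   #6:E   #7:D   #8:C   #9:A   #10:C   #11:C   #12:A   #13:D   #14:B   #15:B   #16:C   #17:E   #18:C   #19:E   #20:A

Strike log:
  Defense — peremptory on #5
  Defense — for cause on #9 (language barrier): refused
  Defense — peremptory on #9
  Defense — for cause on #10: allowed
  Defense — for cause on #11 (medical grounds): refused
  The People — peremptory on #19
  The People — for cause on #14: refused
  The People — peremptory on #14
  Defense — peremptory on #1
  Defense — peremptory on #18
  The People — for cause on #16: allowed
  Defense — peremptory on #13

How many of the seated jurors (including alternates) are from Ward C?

Removed: #1, #5, #9, #10, #13, #14, #16, #18, #19.
Seated (10 incl. alternates): #2, #3, #4, #6, #7, #8, #11, #12, #15, #17.
Of those, in Ward C: #2, #8, #11 → 3.

3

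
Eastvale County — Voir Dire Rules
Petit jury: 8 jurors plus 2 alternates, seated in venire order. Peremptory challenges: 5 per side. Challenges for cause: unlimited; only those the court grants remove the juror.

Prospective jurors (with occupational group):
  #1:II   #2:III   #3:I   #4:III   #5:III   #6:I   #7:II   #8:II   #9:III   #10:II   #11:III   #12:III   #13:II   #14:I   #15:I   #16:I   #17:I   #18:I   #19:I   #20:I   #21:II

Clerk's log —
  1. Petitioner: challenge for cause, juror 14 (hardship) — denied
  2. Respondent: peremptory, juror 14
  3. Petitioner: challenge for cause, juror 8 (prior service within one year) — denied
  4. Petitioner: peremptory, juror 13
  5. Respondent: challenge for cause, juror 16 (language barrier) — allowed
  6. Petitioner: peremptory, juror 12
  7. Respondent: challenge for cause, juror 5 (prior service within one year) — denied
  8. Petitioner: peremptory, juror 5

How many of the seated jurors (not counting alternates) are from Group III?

Removed: #5, #12, #13, #14, #16.
Seated jurors 1–8: #1, #2, #3, #4, #6, #7, #8, #9 (alternates #10, #11 not counted).
Of those, in Group III: #2, #4, #9 → 3.

3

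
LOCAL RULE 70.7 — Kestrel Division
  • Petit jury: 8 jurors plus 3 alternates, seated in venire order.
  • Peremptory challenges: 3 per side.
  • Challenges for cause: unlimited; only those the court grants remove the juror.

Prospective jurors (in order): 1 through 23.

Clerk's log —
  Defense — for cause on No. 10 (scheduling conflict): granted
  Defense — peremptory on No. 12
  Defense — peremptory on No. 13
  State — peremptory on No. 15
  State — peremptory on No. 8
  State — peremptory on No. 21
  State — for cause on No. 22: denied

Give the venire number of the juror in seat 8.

Removed: #8, #10, #12, #13, #15, #21. (#22 stays — for-cause denied.)
Filling seats in venire order through position 8: #1, #2, #3, #4, #5, #6, #7, #9.
So seat 8 is #9.

9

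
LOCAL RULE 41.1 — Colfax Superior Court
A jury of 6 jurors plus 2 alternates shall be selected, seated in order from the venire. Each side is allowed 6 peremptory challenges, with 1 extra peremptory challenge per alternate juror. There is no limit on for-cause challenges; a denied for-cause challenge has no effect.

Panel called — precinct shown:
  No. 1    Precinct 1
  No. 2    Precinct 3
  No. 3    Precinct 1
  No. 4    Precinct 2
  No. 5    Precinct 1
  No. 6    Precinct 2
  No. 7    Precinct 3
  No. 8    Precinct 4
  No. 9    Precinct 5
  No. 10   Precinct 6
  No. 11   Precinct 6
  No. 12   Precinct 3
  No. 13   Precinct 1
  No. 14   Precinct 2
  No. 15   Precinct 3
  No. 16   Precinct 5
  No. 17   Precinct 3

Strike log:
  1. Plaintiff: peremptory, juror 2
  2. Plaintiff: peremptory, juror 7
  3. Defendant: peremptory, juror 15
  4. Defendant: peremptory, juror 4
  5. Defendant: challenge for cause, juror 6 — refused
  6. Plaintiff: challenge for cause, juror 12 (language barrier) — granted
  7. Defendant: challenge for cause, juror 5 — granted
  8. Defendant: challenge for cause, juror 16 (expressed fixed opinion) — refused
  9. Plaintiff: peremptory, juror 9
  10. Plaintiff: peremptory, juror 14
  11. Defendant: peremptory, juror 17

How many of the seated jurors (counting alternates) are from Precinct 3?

Removed: #2, #4, #5, #7, #9, #12, #14, #15, #17.
Seated (8 incl. alternates): #1, #3, #6, #8, #10, #11, #13, #16.
None of those are in Precinct 3 → 0.

0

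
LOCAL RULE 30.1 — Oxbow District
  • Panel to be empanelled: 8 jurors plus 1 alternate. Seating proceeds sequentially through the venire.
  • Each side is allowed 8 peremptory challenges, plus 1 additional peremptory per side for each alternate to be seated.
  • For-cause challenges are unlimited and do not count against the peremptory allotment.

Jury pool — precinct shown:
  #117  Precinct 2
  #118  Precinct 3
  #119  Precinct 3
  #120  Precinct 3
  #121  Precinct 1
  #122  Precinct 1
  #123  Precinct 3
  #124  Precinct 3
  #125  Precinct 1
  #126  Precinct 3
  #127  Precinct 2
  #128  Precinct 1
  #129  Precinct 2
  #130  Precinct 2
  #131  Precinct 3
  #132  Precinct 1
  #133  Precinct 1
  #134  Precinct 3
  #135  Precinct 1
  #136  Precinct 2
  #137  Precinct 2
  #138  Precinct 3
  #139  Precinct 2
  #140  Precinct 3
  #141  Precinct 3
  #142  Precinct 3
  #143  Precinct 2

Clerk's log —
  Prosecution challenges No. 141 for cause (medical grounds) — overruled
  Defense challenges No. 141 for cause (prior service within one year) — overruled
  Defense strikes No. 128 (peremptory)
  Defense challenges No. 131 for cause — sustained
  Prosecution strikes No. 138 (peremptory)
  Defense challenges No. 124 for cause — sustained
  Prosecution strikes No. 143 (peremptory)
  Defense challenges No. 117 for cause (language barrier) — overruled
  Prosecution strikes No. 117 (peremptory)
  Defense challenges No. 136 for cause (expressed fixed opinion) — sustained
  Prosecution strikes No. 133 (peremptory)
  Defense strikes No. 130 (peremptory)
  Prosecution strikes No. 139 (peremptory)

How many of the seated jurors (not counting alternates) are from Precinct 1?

3

Removed: #117, #124, #128, #130, #131, #133, #136, #138, #139, #143.
Seated jurors 1–8: #118, #119, #120, #121, #122, #123, #125, #126 (alternates #127 not counted).
Of those, in Precinct 1: #121, #122, #125 → 3.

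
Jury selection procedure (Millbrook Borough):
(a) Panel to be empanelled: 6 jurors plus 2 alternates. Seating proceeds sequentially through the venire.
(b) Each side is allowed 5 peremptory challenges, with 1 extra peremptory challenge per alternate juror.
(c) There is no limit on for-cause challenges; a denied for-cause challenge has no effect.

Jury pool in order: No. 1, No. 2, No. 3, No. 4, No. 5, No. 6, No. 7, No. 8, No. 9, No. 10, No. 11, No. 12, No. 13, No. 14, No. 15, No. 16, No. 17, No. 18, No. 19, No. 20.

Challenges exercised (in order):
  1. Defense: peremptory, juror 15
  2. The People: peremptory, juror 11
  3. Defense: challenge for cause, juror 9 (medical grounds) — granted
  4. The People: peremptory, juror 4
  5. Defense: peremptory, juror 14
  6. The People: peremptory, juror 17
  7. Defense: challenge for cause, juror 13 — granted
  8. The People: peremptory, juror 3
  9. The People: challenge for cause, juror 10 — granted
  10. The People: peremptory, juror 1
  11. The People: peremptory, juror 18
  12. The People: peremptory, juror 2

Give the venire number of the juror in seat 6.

16

Removed: #1, #2, #3, #4, #9, #10, #11, #13, #14, #15, #17, #18.
Seating in order: seats 1–6 → #5, #6, #7, #8, #12, #16; alternates → #19, #20.
So seat 6 is #16.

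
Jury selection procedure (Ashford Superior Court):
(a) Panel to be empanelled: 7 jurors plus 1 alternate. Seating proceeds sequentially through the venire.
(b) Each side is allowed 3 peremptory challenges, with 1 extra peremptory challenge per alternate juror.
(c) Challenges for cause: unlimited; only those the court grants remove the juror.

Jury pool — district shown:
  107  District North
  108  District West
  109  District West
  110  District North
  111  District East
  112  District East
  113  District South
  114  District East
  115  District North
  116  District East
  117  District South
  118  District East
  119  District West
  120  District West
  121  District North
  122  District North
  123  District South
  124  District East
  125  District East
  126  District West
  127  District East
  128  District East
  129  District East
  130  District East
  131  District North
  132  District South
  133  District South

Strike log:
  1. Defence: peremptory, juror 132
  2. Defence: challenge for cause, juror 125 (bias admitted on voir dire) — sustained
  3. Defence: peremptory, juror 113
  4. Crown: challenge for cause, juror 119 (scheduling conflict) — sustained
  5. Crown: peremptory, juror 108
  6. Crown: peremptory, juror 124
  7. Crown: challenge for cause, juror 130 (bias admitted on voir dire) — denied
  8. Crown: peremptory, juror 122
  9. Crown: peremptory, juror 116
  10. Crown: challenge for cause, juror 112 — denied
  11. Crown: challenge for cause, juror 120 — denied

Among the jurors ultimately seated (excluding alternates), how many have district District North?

Removed: #108, #113, #116, #119, #122, #124, #125, #132.
Seated jurors 1–7: #107, #109, #110, #111, #112, #114, #115 (alternates #117 not counted).
Of those, in District North: #107, #110, #115 → 3.

3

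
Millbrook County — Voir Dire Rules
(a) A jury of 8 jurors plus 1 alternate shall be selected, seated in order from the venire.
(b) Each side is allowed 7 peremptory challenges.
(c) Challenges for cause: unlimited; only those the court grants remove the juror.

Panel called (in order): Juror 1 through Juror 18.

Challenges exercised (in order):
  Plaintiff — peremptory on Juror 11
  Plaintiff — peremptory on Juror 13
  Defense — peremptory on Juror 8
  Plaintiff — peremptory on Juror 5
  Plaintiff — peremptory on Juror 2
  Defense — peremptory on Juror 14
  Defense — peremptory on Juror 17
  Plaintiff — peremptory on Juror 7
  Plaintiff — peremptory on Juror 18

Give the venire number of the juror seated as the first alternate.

Removed: #2, #5, #7, #8, #11, #13, #14, #17, #18.
Filling seats in venire order through position 9: #1, #3, #4, #6, #9, #10, #12, #15, #16.
So alternate 1 is #16.

16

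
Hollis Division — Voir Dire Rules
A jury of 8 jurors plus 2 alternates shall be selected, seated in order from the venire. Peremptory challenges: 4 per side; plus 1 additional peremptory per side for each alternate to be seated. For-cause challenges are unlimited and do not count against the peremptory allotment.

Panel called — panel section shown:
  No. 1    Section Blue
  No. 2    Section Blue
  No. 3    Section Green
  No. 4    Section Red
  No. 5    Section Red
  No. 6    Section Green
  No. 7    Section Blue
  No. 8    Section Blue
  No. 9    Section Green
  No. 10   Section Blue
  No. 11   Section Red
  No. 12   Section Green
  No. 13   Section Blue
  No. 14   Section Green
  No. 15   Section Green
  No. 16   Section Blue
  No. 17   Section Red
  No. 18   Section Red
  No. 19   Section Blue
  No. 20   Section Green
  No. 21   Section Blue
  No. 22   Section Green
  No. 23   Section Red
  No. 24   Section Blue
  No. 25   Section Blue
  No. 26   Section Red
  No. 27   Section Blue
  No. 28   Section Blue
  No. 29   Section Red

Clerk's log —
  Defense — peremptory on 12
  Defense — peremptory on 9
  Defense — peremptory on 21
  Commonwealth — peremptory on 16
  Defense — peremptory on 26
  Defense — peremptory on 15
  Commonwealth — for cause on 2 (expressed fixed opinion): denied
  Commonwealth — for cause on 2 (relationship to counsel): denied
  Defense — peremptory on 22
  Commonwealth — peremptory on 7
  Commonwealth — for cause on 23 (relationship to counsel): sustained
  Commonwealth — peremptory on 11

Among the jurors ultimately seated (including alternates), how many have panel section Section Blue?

5

Removed: #7, #9, #11, #12, #15, #16, #21, #22, #23, #26.
Seated (10 incl. alternates): #1, #2, #3, #4, #5, #6, #8, #10, #13, #14.
Of those, in Section Blue: #1, #2, #8, #10, #13 → 5.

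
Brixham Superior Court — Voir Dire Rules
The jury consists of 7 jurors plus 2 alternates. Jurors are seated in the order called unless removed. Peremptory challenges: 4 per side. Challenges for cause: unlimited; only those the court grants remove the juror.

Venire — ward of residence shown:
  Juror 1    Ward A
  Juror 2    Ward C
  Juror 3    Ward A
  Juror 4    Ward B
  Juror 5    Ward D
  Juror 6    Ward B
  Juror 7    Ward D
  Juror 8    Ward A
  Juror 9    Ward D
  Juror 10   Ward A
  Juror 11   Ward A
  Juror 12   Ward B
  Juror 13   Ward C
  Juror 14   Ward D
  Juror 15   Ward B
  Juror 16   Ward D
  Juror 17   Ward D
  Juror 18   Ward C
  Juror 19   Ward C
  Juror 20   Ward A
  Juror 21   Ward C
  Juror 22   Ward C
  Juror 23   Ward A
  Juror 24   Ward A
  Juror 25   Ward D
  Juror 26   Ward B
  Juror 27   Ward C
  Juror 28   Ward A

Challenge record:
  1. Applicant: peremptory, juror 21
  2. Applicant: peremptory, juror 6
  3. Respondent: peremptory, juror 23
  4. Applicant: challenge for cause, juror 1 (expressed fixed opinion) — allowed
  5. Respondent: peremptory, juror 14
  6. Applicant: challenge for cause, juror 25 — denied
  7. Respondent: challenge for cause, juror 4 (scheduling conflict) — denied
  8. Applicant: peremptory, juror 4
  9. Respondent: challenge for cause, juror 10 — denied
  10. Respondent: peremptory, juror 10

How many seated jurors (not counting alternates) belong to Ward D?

3

Removed: #1, #4, #6, #10, #14, #21, #23.
Seated jurors 1–7: #2, #3, #5, #7, #8, #9, #11 (alternates #12, #13 not counted).
Of those, in Ward D: #5, #7, #9 → 3.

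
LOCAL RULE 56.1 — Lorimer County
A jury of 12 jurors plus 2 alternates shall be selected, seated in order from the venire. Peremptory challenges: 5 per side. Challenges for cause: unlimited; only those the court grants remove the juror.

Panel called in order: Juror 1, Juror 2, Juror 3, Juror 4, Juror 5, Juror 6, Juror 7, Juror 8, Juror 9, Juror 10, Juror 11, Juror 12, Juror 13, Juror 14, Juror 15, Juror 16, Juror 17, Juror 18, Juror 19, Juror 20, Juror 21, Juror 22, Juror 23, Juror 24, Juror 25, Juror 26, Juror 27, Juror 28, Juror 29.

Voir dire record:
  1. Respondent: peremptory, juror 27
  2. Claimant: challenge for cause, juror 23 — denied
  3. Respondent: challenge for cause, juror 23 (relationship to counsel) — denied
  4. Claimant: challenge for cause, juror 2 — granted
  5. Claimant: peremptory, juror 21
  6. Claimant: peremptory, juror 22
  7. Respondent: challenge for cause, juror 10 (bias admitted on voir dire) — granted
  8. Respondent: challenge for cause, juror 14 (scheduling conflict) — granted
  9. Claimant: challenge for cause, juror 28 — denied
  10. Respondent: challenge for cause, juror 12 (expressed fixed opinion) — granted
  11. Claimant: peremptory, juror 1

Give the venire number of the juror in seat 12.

Removed: #1, #2, #10, #12, #14, #21, #22, #27. (#23, #28 stay — for-cause denied.)
Filling seats in venire order through position 12: #3, #4, #5, #6, #7, #8, #9, #11, #13, #15, #16, #17.
So seat 12 is #17.

17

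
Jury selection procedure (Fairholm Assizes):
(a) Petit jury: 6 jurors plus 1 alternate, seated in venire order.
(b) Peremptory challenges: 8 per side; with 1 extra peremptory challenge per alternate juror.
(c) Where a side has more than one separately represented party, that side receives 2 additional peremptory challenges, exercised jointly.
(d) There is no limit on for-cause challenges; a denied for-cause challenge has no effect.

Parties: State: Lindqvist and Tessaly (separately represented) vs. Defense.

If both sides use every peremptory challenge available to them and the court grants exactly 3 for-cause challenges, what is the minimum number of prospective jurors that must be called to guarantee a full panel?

30

Seats to fill: 6 + 1 alternates = 7.
Peremptories — State: 8 + 1×1 + 2 = 11; Defense: 8 + 1×1 = 9; total 20.
For-cause removals: 3.
Minimum venire: 7 + 20 + 3 = 30.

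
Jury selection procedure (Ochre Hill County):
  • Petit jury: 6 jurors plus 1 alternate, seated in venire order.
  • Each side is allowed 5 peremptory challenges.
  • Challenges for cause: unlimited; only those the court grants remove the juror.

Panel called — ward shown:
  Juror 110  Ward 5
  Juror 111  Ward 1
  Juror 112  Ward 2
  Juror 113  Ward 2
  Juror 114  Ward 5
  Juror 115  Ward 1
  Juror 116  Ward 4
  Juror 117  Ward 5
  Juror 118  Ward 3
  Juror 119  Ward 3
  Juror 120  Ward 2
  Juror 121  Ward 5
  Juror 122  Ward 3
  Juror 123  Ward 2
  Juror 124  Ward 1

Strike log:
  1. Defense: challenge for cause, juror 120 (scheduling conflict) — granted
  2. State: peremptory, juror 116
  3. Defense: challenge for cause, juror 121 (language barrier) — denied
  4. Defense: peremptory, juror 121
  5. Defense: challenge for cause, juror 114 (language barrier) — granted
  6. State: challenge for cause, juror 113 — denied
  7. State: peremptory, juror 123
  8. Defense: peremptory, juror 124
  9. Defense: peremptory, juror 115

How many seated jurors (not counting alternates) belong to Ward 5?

Removed: #114, #115, #116, #120, #121, #123, #124.
Seated jurors 1–6: #110, #111, #112, #113, #117, #118 (alternates #119 not counted).
Of those, in Ward 5: #110, #117 → 2.

2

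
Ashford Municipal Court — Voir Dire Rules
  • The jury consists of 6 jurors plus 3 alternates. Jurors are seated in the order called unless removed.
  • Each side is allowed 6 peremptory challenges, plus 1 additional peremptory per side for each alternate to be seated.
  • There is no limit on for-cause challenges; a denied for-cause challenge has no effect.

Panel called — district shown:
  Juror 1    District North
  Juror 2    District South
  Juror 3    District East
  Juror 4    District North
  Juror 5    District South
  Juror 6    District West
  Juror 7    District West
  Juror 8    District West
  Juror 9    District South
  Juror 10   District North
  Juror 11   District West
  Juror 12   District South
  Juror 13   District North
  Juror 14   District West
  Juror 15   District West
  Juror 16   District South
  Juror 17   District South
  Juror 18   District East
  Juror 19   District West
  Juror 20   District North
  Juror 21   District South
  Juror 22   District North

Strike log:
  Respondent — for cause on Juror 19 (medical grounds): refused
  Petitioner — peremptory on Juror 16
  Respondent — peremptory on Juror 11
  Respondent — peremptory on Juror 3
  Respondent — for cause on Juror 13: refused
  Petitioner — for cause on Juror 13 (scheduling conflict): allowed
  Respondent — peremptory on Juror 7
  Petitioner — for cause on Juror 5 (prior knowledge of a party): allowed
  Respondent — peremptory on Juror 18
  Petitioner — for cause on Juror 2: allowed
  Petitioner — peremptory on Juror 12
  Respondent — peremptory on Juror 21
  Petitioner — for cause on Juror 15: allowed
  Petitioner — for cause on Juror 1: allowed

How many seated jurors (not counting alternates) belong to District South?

Removed: #1, #2, #3, #5, #7, #11, #12, #13, #15, #16, #18, #21.
Seated jurors 1–6: #4, #6, #8, #9, #10, #14 (alternates #17, #19, #20 not counted).
Of those, in District South: #9 → 1.

1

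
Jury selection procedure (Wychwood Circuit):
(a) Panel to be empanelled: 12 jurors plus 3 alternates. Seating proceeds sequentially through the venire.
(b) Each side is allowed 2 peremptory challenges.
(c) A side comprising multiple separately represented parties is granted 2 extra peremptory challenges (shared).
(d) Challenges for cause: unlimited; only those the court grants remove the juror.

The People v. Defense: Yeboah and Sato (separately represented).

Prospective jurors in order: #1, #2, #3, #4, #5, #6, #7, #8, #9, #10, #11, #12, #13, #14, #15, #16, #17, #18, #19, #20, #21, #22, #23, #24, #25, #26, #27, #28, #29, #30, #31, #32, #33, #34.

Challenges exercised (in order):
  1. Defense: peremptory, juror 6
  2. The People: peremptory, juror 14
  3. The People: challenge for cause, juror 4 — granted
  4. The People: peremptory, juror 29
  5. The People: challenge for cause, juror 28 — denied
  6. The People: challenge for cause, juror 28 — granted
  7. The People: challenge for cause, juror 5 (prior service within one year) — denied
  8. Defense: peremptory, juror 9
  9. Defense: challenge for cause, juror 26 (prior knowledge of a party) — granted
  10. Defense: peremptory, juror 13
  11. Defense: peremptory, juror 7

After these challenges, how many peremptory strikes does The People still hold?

0

The People allotment: 2.
The People peremptories used: #14, #29 — 2 (for-cause on #4, #28, #28, #5 don't count).
Remaining: 2 − 2 = 0.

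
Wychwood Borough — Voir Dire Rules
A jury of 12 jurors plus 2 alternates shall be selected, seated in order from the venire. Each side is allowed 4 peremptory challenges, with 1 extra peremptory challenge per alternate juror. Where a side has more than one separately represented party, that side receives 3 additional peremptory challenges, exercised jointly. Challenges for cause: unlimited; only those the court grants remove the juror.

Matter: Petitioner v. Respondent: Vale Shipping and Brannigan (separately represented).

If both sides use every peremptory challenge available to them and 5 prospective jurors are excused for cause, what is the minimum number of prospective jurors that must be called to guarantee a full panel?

Seats to fill: 12 + 2 alternates = 14.
Peremptories — Petitioner: 4 + 1×2 = 6; Respondent: 4 + 1×2 + 3 = 9; total 15.
For-cause removals: 5.
Minimum venire: 14 + 15 + 5 = 34.

34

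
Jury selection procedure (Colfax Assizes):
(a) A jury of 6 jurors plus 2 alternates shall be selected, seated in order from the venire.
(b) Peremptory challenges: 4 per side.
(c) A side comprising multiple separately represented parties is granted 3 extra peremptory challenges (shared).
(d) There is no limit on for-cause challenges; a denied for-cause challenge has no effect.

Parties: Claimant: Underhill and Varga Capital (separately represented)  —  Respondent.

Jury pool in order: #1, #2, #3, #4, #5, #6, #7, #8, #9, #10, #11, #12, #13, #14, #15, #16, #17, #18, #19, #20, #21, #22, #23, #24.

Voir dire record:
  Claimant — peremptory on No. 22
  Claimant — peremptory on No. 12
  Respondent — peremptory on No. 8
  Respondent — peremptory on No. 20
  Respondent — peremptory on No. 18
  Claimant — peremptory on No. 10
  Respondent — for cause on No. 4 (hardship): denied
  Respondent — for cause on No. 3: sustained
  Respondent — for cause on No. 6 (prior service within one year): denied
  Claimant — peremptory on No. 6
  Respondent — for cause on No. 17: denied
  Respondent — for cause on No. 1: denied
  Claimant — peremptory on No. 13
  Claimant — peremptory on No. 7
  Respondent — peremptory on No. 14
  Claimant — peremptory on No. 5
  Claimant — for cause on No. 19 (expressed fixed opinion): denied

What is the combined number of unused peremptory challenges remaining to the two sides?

Claimant allotment: 4 base + 3 multi-party = 7. Respondent allotment: 4.
Claimant peremptories used: #22, #12, #10, #6, #13, #7, #5 — 7 (the for-cause on #19 doesn't count).
Respondent peremptories used: #8, #20, #18, #14 — 4 (for-cause on #4, #3, #6, #17, #1 don't count).
Remaining: (7 − 7) + (4 − 4) = 0.

0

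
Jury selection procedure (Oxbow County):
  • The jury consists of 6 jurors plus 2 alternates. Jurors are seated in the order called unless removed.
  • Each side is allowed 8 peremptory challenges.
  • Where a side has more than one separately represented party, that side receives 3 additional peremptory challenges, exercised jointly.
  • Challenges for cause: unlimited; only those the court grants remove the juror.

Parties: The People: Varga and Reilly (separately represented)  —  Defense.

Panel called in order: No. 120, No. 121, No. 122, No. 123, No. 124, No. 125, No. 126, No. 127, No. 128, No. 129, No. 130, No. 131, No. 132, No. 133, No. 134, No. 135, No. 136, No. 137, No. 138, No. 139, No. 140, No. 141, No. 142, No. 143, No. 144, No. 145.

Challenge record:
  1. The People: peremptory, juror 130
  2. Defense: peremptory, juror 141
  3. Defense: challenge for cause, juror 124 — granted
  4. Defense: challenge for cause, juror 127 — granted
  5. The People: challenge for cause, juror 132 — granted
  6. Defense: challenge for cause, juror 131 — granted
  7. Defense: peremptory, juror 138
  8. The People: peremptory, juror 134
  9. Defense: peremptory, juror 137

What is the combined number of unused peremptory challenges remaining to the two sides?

14

The People allotment: 8 base + 3 multi-party = 11. Defense allotment: 8.
The People peremptories used: #130, #134 — 2 (the for-cause on #132 doesn't count).
Defense peremptories used: #141, #138, #137 — 3 (for-cause on #124, #127, #131 don't count).
Remaining: (11 − 2) + (8 − 3) = 14.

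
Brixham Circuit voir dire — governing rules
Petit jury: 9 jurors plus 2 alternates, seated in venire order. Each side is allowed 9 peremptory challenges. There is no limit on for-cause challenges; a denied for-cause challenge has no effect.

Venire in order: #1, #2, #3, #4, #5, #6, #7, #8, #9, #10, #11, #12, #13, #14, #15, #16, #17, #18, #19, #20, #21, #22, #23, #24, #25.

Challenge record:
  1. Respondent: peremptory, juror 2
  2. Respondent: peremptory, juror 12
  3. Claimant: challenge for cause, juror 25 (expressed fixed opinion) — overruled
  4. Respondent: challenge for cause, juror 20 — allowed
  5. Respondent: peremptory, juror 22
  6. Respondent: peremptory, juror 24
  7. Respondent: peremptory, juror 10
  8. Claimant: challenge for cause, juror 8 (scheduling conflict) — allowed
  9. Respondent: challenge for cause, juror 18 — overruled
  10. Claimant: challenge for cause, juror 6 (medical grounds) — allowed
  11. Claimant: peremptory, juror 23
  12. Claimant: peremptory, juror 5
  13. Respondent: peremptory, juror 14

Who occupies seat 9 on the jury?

16

Removed: #2, #5, #6, #8, #10, #12, #14, #20, #22, #23, #24. (#18, #25 stay — for-cause denied.)
Filling seats in venire order through position 9: #1, #3, #4, #7, #9, #11, #13, #15, #16.
So seat 9 is #16.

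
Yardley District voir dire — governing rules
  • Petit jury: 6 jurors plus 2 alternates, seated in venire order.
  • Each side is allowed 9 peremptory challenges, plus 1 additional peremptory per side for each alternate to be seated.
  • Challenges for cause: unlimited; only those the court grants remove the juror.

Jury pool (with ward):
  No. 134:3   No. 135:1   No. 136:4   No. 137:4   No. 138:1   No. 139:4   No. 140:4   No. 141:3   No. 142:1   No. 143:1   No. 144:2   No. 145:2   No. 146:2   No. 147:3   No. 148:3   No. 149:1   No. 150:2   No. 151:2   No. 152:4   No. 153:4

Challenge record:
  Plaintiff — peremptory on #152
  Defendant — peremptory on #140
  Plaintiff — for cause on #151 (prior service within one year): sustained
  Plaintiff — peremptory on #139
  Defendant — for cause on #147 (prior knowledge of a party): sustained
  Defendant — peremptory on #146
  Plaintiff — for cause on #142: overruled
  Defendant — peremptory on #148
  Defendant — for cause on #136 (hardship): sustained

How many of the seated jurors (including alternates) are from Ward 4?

Removed: #136, #139, #140, #146, #147, #148, #151, #152.
Seated (8 incl. alternates): #134, #135, #137, #138, #141, #142, #143, #144.
Of those, in Ward 4: #137 → 1.

1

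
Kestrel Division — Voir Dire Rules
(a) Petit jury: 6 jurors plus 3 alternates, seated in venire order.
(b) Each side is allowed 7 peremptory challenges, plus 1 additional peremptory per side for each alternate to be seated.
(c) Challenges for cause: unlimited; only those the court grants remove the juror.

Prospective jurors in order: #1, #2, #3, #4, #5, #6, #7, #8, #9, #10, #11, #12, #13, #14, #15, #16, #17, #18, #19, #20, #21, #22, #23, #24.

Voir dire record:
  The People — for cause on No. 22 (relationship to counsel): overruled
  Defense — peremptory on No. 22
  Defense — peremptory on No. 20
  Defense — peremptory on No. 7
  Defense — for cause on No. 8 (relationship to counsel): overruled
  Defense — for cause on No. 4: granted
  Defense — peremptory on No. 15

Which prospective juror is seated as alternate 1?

9

Removed: #4, #7, #15, #20, #22. (#8 stays — for-cause denied.)
Seating in order: seats 1–6 → #1, #2, #3, #5, #6, #8; alternates → #9, #10, #11.
So alternate 1 is #9.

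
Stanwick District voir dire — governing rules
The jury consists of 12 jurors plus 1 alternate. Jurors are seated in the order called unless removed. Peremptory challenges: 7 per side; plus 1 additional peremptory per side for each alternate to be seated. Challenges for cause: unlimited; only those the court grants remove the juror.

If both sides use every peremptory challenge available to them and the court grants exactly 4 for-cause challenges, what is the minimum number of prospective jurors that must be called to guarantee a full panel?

Seats to fill: 12 + 1 alternates = 13.
Peremptories: 7 + 1×1 = 8 per side × 2 sides = 16.
For-cause removals: 4.
Minimum venire: 13 + 16 + 4 = 33.

33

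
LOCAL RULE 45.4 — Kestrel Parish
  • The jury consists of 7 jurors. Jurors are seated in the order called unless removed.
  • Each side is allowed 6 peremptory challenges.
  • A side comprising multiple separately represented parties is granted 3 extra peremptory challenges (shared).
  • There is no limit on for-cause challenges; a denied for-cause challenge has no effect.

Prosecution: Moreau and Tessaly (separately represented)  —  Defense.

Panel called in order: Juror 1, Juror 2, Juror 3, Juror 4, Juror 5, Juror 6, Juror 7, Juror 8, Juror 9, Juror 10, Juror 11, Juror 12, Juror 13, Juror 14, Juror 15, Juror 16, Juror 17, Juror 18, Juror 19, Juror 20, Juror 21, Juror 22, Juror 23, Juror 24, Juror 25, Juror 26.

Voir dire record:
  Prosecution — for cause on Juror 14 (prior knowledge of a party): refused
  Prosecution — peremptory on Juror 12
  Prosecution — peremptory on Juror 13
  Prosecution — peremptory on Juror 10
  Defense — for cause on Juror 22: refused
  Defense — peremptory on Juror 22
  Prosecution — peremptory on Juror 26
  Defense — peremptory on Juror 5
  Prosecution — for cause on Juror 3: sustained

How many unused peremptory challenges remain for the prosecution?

5

Prosecution allotment: 6 base + 3 multi-party = 9.
Prosecution peremptories used: #12, #13, #10, #26 — 4 (for-cause on #14, #3 don't count).
Remaining: 9 − 4 = 5.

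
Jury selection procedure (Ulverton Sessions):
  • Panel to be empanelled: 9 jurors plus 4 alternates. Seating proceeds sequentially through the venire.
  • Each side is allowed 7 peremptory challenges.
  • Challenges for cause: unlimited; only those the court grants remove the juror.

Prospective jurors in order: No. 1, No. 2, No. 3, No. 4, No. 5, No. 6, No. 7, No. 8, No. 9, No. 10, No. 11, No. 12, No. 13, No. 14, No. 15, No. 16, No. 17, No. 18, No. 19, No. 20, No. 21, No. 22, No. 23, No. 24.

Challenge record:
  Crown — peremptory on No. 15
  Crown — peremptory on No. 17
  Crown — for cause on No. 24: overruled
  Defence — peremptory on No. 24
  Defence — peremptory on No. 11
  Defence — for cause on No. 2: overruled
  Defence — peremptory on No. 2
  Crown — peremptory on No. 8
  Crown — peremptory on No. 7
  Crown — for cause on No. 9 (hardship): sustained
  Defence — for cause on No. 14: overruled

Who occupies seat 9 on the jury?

14

Removed: #2, #7, #8, #9, #11, #15, #17, #24. (#14 stays — for-cause denied.)
Seating in order: seats 1–9 → #1, #3, #4, #5, #6, #10, #12, #13, #14; alternates → #16, #18, #19, #20.
So seat 9 is #14.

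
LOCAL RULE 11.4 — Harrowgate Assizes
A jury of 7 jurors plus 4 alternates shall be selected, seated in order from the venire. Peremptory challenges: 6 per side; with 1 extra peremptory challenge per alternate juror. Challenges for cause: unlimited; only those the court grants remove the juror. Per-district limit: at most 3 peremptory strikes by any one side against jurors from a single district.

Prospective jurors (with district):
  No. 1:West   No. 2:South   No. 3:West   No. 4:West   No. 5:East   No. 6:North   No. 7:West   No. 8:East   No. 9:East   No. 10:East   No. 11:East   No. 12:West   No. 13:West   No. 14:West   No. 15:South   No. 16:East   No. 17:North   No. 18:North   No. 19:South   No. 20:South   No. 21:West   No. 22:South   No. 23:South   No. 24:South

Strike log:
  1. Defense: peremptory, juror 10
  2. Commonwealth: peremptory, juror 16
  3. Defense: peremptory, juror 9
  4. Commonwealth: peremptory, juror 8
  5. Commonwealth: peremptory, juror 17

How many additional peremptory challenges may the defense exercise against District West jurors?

3

Defense peremptories so far: #10, #9 — 2 of 10 used, 8 left overall.
Against District West: none yet — per-district cap 3 leaves 3.
Binding limit: min(8, 3) = 3.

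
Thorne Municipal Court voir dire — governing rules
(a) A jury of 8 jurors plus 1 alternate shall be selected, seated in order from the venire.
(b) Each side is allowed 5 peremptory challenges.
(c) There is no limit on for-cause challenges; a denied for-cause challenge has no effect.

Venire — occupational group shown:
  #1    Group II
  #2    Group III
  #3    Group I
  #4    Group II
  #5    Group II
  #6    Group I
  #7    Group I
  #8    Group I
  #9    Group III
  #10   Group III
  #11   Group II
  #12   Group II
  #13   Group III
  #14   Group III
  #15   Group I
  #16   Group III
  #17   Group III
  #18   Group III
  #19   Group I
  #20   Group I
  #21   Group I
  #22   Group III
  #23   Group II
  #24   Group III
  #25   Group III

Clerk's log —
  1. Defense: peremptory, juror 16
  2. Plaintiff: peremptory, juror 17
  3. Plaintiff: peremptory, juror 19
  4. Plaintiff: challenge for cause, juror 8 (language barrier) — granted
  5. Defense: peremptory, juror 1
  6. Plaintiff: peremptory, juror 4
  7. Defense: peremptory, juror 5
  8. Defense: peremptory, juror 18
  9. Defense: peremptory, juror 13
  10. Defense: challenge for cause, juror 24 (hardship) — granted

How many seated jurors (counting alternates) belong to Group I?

Removed: #1, #4, #5, #8, #13, #16, #17, #18, #19, #24.
Seated (9 incl. alternates): #2, #3, #6, #7, #9, #10, #11, #12, #14.
Of those, in Group I: #3, #6, #7 → 3.

3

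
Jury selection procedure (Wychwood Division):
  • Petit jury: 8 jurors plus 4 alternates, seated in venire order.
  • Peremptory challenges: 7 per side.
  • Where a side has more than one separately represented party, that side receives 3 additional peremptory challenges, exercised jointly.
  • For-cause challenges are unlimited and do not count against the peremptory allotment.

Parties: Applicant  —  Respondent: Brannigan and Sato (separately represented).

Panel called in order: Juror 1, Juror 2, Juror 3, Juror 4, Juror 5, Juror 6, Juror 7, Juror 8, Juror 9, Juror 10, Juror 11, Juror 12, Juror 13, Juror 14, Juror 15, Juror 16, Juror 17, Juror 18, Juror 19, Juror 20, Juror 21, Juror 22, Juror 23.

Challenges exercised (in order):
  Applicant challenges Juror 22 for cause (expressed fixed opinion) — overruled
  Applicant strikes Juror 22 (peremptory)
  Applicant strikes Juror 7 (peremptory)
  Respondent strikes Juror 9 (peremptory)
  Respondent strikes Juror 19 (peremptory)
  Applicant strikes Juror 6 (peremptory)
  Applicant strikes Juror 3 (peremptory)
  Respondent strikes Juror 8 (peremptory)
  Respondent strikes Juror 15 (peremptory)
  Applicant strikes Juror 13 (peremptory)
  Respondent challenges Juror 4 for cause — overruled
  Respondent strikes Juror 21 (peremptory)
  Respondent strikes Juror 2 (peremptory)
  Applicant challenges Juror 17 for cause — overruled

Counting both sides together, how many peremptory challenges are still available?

Applicant allotment: 7. Respondent allotment: 7 base + 3 multi-party = 10.
Applicant peremptories used: #22, #7, #6, #3, #13 — 5 (for-cause on #22, #17 don't count).
Respondent peremptories used: #9, #19, #8, #15, #21, #2 — 6 (the for-cause on #4 doesn't count).
Remaining: (7 − 5) + (10 − 6) = 6.

6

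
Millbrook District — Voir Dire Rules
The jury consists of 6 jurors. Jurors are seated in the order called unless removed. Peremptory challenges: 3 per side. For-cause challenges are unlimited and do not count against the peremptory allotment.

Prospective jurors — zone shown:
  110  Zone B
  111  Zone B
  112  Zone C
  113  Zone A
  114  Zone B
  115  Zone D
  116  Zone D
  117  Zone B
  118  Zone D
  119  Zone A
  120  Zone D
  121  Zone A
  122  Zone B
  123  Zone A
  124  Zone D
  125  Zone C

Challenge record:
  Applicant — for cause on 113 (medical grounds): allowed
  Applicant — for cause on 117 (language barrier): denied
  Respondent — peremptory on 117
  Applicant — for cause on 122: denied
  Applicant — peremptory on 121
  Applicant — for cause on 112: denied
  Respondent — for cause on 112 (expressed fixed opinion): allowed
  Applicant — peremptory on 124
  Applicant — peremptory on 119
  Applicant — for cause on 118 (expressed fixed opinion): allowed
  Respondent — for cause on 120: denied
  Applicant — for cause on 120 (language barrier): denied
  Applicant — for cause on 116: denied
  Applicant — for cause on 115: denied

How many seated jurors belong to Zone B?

3

Removed: #112, #113, #117, #118, #119, #121, #124.
Seated jurors 1–6: #110, #111, #114, #115, #116, #120.
Of those, in Zone B: #110, #111, #114 → 3.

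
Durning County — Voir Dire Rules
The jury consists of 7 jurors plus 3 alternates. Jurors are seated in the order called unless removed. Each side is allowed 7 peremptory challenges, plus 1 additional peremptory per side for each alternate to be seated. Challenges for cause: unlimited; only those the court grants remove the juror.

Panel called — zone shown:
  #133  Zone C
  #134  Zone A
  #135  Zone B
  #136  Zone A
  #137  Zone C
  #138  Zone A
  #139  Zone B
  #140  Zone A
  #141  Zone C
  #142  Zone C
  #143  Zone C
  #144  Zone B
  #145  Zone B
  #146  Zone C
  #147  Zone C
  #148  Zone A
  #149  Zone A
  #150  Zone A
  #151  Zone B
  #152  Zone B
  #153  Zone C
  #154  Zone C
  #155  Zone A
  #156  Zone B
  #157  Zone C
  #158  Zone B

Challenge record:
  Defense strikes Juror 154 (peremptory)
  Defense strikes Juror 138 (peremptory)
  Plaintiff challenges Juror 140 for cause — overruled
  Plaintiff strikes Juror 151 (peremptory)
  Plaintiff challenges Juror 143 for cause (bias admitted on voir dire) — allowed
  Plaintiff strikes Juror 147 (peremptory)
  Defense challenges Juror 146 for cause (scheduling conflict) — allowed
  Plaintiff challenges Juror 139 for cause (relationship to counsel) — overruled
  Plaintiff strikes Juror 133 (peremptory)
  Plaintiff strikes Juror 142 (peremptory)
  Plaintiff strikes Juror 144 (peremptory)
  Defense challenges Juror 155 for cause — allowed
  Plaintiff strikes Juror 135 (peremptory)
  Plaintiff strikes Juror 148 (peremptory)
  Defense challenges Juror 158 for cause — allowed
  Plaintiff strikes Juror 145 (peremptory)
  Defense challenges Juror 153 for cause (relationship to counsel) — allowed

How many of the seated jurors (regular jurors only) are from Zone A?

4

Removed: #133, #135, #138, #142, #143, #144, #145, #146, #147, #148, #151, #153, #154, #155, #158.
Seated jurors 1–7: #134, #136, #137, #139, #140, #141, #149 (alternates #150, #152, #156 not counted).
Of those, in Zone A: #134, #136, #140, #149 → 4.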